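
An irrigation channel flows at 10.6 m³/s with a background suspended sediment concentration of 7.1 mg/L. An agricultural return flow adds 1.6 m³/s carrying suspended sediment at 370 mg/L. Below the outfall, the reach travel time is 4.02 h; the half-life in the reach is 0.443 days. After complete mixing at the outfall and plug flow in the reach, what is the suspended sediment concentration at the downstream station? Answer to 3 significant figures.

42.1 mg/L

Flow-weighted average: C = (10.60·7.100 + 1.600·370.0) / 12.20 = 667.3/12.20 = 54.69 mg/L.
Half-life 0.443 d → k = ln 2 / 0.443 = 1.565 d⁻¹.
First-order decay: C = 54.69·exp(−k·t) = 54.69·0.7694 = 42.08 mg/L.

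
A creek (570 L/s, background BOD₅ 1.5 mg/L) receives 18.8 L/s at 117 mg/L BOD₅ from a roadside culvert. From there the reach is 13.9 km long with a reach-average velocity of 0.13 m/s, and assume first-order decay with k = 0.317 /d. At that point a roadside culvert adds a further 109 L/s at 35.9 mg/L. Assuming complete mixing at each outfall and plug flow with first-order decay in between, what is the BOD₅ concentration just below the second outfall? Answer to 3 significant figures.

8.56 mg/L

Flow-weighted average: C = (570.0·1.500 + 18.80·117.0) / 588.8 = 3055/588.8 = 5.188 mg/L; combined flow 588.8 L/s.
Travel time t = 13.9·1000 / 0.13 = 106900 s = 29.70 h.
First-order decay: C = 5.188·exp(−k·t) = 5.188·0.6755 = 3.504 mg/L.
Second outfall: C = (588.8·3.504 + 109.0·35.90)/697.8 = 8.565 mg/L.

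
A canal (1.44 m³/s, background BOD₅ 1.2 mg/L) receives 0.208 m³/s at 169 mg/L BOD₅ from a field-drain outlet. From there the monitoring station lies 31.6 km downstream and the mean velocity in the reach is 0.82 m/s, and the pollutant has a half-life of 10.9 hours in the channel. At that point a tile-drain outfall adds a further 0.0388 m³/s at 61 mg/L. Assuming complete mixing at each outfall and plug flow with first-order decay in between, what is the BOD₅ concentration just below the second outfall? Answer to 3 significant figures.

12.5 mg/L

After mixing, C = (1.440·1.200 + 0.2080·169.0) / 1.648 = 36.88/1.648 = 22.38 mg/L; combined flow 1.648 m³/s.
Travel time t = 31.6·1000 / 0.82 = 38540 s = 10.70 h.
Half-life 10.9 h → k = ln 2 / 10.9 = 0.06359 h⁻¹ = 1.526 d⁻¹.
First-order decay: C = 22.38·exp(−k·t) = 22.38·0.5063 = 11.33 mg/L.
Second outfall: C = (1.648·11.33 + 0.03880·61.00)/1.687 = 12.47 mg/L.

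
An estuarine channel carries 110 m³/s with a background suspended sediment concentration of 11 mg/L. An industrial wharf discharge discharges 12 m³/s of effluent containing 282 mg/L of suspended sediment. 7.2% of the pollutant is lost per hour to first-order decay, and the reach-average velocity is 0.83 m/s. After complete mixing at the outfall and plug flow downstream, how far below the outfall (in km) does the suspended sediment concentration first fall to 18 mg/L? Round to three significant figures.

29.5 km

After mixing, C = (110.0·11.00 + 12.00·282.0) / 122.0 = 4594/122.0 = 37.66 mg/L.
7.2%/h lost → k = −ln(1 − 0.072) = 0.07472 h⁻¹.
Set 37.66·exp(−k·t) = 18 → t = ln(37.66/18)/k = 35560 s = 9.878 h.
Distance = v·t = 0.83·35560 = 29520 m = 29.52 km.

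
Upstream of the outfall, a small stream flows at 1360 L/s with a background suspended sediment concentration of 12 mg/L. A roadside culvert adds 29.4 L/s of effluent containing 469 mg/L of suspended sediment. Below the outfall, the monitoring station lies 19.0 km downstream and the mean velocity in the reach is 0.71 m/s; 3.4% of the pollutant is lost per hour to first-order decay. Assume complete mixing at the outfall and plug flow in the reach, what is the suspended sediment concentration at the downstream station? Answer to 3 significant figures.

Mixed concentration C = ΣQC/ΣQ = (1360·12.00 + 29.40·469.0) / 1389 = 30110/1389 = 21.67 mg/L.
Travel time t = 19.0·1000 / 0.71 = 26760 s = 7.433 h.
3.4%/h lost → k = −ln(1 − 0.034) = 0.03459 h⁻¹.
Decay over the reach: 21.67·exp(−kt) = 21.67·0.7733 = 16.76 mg/L.

16.8 mg/L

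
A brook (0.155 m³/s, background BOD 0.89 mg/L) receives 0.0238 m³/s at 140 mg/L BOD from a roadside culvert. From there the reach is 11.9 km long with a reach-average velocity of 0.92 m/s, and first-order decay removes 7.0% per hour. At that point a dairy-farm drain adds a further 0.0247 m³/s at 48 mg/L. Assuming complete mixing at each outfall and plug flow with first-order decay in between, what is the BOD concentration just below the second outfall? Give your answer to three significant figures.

Flow-weighted average: C = (0.1550·0.8900 + 0.02380·140.0) / 0.1788 = 3.470/0.1788 = 19.41 mg/L; combined flow 0.1788 m³/s.
Travel time t = 11.9·1000 / 0.92 = 12930 s = 3.593 h.
7.0%/h lost → k = −ln(1 − 0.07) = 0.07257 h⁻¹.
Decay over the reach: 19.41·exp(−kt) = 19.41·0.7705 = 14.95 mg/L.
Second outfall: C = (0.1788·14.95 + 0.02470·48.00)/0.2035 = 18.96 mg/L.

19.0 mg/L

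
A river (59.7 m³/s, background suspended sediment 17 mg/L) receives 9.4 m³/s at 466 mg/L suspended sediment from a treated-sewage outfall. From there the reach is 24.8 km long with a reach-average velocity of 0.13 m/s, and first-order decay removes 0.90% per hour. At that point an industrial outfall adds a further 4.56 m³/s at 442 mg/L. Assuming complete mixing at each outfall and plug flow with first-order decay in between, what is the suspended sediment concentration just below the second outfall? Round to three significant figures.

Flow-weighted average: C = (59.70·17.00 + 9.400·466.0) / 69.10 = 5395/69.10 = 78.08 mg/L; combined flow 69.10 m³/s.
Travel time t = 24.8·1000 / 0.13 = 190800 s = 52.99 h.
0.90%/h lost → k = −ln(1 − 0.009) = 0.009041 h⁻¹.
Decay over the reach: 78.08·exp(−kt) = 78.08·0.6194 = 48.36 mg/L.
Second outfall: C = (69.10·48.36 + 4.560·442.0)/73.66 = 72.73 mg/L.

72.7 mg/L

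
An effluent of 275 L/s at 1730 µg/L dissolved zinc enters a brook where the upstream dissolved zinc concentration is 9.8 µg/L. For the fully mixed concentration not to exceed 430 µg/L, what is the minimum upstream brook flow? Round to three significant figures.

851 L/s

Set C_mix = 430: (Q·9.800 + 275.0·1730) / (Q + 275.0) = 430
→ Q = 275.0·(1730 − 430)/(430 − 9.800) = 850.8 L/s.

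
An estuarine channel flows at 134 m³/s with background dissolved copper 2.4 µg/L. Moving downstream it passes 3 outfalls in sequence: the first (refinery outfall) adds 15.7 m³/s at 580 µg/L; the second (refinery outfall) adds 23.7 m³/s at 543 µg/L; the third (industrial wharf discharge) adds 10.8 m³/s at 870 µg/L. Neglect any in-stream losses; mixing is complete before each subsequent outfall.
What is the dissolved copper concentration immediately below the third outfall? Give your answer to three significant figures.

172 µg/L

Below outfall 1: Q → 149.7 m³/s, C = (134.0·2.400 + 15.70·580.0)/149.7 = 62.98 µg/L.
Below outfall 2: Q → 173.4 m³/s, C = (149.7·62.98 + 23.70·543.0)/173.4 = 128.6 µg/L.
Below outfall 3: Q → 184.2 m³/s, C = (173.4·128.6 + 10.80·870.0)/184.2 = 172.1 µg/L.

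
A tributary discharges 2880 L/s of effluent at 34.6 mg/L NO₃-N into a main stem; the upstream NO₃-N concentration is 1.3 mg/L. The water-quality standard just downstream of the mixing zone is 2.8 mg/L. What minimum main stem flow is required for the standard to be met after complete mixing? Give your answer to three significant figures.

Set C_mix = 2.8: (Q·1.300 + 2880·34.60) / (Q + 2880) = 2.8
→ Q = 2880·(34.60 − 2.8)/(2.8 − 1.300) = 61060 L/s.

61100 L/s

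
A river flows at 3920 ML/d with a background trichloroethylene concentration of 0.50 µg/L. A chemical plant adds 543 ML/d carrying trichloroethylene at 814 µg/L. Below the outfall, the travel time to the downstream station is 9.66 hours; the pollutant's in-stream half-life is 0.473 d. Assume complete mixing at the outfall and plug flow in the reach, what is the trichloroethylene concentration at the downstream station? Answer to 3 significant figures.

Mass balance: C = (3920·0.5000 + 543.0·814.0) / 4463 = 444000/4463 = 99.48 µg/L.
Half-life 0.473 d → k = ln 2 / 0.473 = 1.465 d⁻¹.
After decay, C = 99.48 × e^(−kt) = 99.48 × 0.5544 = 55.15 µg/L.

55.2 µg/L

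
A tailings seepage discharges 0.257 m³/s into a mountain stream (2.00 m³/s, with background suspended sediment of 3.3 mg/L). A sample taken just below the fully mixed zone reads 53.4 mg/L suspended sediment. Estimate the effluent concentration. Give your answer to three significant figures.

443 mg/L

Mass balance: 2.000·3.300 + 0.2570·Cₑ = 2.257·53.40
→ Cₑ = (2.257·53.40 − 2.000·3.300) / 0.2570 = 443.3 mg/L.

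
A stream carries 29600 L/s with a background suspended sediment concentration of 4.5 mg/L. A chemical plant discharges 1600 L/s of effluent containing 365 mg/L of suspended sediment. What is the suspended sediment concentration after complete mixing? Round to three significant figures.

23.0 mg/L

Conservation of mass: C = (29600·4.500 + 1600·365.0) / 31200 = 717200/31200 = 22.99 mg/L.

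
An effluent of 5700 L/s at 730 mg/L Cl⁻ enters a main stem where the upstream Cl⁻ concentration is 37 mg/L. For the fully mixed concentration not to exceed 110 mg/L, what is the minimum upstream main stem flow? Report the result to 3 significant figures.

48400 L/s

Set C_mix = 110: (Q·37.00 + 5700·730.0) / (Q + 5700) = 110
→ Q = 5700·(730.0 − 110)/(110 − 37.00) = 48410 L/s.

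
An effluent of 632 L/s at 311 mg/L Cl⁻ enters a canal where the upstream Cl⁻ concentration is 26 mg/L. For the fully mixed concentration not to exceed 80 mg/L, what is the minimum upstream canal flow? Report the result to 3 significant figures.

Set C_mix = 80: (Q·26.00 + 632.0·311.0) / (Q + 632.0) = 80
→ Q = 632.0·(311.0 − 80)/(80 − 26.00) = 2704 L/s.

2700 L/s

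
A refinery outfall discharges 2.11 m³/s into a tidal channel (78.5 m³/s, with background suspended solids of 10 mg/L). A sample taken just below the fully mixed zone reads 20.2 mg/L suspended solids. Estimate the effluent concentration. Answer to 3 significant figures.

400 mg/L

Mass balance: 78.50·10.00 + 2.110·Cₑ = 80.61·20.20
→ Cₑ = (80.61·20.20 − 78.50·10.00) / 2.110 = 399.7 mg/L.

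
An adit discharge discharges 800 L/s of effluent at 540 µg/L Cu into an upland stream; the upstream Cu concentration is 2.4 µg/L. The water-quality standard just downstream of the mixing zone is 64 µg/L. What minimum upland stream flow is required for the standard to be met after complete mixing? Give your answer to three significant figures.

Set C_mix = 64: (Q·2.400 + 800.0·540.0) / (Q + 800.0) = 64
→ Q = 800.0·(540.0 − 64)/(64 − 2.400) = 6182 L/s.

6180 L/s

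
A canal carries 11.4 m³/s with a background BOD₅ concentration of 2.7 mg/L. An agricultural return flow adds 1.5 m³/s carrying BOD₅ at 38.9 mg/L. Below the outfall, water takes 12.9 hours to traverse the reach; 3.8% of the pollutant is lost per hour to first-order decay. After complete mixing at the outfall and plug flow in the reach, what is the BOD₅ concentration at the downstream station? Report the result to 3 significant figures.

4.19 mg/L

After mixing, C = (11.40·2.700 + 1.500·38.90) / 12.90 = 89.13/12.90 = 6.909 mg/L.
3.8%/h lost → k = −ln(1 − 0.038) = 0.03874 h⁻¹.
Decay over the reach: 6.909·exp(−kt) = 6.909·0.6067 = 4.192 mg/L.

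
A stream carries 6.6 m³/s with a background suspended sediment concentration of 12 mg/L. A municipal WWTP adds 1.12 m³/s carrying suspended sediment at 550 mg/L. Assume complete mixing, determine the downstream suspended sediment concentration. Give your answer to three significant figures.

90.1 mg/L

Flow-weighted average: C = (6.600·12.00 + 1.120·550.0) / 7.720 = 695.2/7.720 = 90.05 mg/L.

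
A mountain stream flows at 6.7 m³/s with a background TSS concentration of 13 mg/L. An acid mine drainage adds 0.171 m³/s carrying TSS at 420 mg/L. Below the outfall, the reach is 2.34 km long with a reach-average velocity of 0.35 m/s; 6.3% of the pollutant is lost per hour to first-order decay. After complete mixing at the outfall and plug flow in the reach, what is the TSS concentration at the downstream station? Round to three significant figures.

20.5 mg/L

After mixing, C = (6.700·13.00 + 0.1710·420.0) / 6.871 = 158.9/6.871 = 23.13 mg/L.
Travel time t = 2.34·1000 / 0.35 = 6686 s = 1.857 h.
6.3%/h lost → k = −ln(1 − 0.063) = 0.06507 h⁻¹.
After decay, C = 23.13 × e^(−kt) = 23.13 × 0.8862 = 20.50 mg/L.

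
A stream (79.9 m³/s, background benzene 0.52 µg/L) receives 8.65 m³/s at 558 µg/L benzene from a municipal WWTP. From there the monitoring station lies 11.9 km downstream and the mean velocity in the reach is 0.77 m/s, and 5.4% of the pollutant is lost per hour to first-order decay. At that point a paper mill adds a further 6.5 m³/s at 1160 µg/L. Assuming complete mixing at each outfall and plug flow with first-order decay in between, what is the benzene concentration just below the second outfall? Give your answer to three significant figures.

120 µg/L

Conservation of mass: C = (79.90·0.5200 + 8.650·558.0) / 88.55 = 4868/88.55 = 54.98 µg/L; combined flow 88.55 m³/s.
Travel time t = 11.9·1000 / 0.77 = 15450 s = 4.293 h.
5.4%/h lost → k = −ln(1 − 0.054) = 0.05551 h⁻¹.
After decay, C = 54.98 × e^(−kt) = 54.98 × 0.7880 = 43.32 µg/L.
At the second outfall, C = (88.55·43.32 + 6.500·1160) / (88.55 + 6.500) = 119.7 µg/L.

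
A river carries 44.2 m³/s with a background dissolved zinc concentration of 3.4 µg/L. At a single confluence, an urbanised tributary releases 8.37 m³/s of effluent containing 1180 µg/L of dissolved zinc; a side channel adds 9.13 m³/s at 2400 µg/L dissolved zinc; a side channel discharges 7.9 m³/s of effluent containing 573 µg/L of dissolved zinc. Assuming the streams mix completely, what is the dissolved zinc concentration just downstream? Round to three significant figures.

Mixed concentration C = ΣQC/ΣQ = (44.20·3.400 + 8.370·1180 + 9.130·2400 + 7.900·573.0) / 69.60 = 36470/69.60 = 523.9 µg/L.

524 µg/L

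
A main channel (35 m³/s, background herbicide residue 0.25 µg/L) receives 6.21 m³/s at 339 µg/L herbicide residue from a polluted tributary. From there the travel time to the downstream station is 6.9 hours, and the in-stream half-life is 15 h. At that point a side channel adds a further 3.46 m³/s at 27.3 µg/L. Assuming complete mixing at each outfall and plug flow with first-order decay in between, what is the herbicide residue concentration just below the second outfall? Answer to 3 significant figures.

Mixed concentration C = ΣQC/ΣQ = (35.00·0.2500 + 6.210·339.0) / 41.21 = 2114/41.21 = 51.30 µg/L; combined flow 41.21 m³/s.
Half-life 15 h → k = ln 2 / 15 = 0.04621 h⁻¹ = 1.109 d⁻¹.
Decay over the reach: 51.30·exp(−kt) = 51.30·0.7270 = 37.29 µg/L.
At the second outfall, C = (41.21·37.29 + 3.460·27.30) / (41.21 + 3.460) = 36.52 µg/L.

36.5 µg/L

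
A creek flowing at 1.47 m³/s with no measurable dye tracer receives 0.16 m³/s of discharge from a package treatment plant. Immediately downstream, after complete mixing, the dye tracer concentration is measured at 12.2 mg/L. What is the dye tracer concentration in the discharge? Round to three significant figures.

Mass balance: 1.470·0 + 0.1600·Cₑ = 1.630·12.20
→ Cₑ = (1.630·12.20 − 1.470·0) / 0.1600 = 124.3 mg/L.

124 mg/L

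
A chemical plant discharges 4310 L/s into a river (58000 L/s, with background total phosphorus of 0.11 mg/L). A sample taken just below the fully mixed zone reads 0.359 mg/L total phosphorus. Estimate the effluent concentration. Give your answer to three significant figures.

Mass balance: 58000·0.1100 + 4310·Cₑ = 62310·0.3590
→ Cₑ = (62310·0.3590 − 58000·0.1100) / 4310 = 3.710 mg/L.

3.71 mg/L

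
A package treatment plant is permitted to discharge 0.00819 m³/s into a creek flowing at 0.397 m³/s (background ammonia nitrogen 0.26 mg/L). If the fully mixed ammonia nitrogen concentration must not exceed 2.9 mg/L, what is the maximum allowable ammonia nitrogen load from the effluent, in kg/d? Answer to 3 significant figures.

Mass balance at the limit: 0.3970·0.2600 + 0.008190·Cₑ = 0.4052·2.9 → Cₑ = 130.9 mg/L.
Load = 0.008190 m³/s × 130.9 g/m³ × 86 400 s/d = 92.61 kg/d.

92.6 kg/d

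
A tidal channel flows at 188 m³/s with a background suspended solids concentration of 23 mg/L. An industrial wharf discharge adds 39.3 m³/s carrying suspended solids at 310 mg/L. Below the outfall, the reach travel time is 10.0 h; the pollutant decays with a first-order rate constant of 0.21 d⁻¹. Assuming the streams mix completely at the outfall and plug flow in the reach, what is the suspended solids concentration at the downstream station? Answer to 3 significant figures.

Flow-weighted average: C = (188.0·23.00 + 39.30·310.0) / 227.3 = 16510/227.3 = 72.62 mg/L.
Decay over the reach: 72.62·exp(−kt) = 72.62·0.9162 = 66.54 mg/L.

66.5 mg/L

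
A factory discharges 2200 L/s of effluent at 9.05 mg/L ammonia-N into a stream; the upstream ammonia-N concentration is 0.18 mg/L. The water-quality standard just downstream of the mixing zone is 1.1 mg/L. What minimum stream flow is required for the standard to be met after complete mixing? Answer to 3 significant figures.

19000 L/s

Set C_mix = 1.1: (Q·0.1800 + 2200·9.050) / (Q + 2200) = 1.1
→ Q = 2200·(9.050 − 1.1)/(1.1 − 0.1800) = 19010 L/s.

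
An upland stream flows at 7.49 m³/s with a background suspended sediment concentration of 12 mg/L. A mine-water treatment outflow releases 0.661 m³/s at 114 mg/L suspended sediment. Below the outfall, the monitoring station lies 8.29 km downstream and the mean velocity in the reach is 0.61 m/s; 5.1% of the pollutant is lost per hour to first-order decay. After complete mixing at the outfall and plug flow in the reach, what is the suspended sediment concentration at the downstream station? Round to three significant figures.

16.6 mg/L

After mixing, C = (7.490·12.00 + 0.6610·114.0) / 8.151 = 165.2/8.151 = 20.27 mg/L.
Travel time t = 8.29·1000 / 0.61 = 13590 s = 3.775 h.
5.1%/h lost → k = −ln(1 − 0.051) = 0.05235 h⁻¹.
After decay, C = 20.27 × e^(−kt) = 20.27 × 0.8207 = 16.64 mg/L.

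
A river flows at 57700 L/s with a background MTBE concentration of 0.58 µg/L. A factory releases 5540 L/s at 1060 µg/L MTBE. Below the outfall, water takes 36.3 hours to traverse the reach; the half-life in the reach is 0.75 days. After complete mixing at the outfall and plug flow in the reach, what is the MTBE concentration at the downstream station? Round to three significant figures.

Conservation of mass: C = (57700·0.5800 + 5540·1060) / 63240 = 5906000/63240 = 93.39 µg/L.
Half-life 0.75 d → k = ln 2 / 0.75 = 0.9242 d⁻¹.
After decay, C = 93.39 × e^(−kt) = 93.39 × 0.2471 = 23.08 µg/L.

23.1 µg/L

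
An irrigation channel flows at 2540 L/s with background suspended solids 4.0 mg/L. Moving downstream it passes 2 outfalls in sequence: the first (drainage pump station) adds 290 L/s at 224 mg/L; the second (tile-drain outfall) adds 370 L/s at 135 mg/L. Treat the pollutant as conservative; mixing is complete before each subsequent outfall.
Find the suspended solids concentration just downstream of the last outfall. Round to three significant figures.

39.1 mg/L

After outfall 1: Q = 2540 + 290.0 = 2830 L/s; C = (2540·4.000 + 290.0·224.0)/2830 = 26.54 mg/L.
After outfall 2: Q = 2830 + 370.0 = 3200 L/s; C = (2830·26.54 + 370.0·135.0)/3200 = 39.08 mg/L.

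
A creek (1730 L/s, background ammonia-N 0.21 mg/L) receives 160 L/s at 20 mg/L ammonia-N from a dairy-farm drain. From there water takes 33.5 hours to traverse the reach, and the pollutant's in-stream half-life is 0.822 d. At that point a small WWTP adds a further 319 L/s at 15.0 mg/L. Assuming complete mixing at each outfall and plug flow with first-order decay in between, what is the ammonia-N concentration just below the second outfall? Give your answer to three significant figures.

2.66 mg/L

Flow-weighted average: C = (1730·0.2100 + 160.0·20.00) / 1890 = 3563/1890 = 1.885 mg/L; combined flow 1890 L/s.
Half-life 0.822 d → k = ln 2 / 0.822 = 0.8432 d⁻¹.
Decay over the reach: 1.885·exp(−kt) = 1.885·0.3082 = 0.5810 mg/L.
At the second outfall, C = (1890·0.5810 + 319.0·15.00) / (1890 + 319.0) = 2.663 mg/L.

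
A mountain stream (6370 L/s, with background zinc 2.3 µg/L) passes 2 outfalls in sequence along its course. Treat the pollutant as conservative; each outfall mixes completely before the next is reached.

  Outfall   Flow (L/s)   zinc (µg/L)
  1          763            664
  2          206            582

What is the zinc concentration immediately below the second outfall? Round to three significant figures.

After outfall 1: Q = 6370 + 763.0 = 7133 L/s; C = (6370·2.300 + 763.0·664.0)/7133 = 73.08 µg/L.
After outfall 2: Q = 7133 + 206.0 = 7339 L/s; C = (7133·73.08 + 206.0·582.0)/7339 = 87.37 µg/L.

87.4 µg/L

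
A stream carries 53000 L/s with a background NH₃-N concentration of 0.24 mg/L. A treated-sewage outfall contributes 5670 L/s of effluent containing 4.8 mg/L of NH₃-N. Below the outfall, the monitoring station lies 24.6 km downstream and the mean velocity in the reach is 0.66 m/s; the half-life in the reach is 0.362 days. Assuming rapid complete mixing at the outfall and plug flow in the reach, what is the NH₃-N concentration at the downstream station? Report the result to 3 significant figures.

After mixing, C = (53000·0.2400 + 5670·4.800) / 58670 = 39940/58670 = 0.6807 mg/L.
Travel time t = 24.6·1000 / 0.66 = 37270 s = 10.35 h.
Half-life 0.362 d → k = ln 2 / 0.362 = 1.915 d⁻¹.
Decay over the reach: 0.6807·exp(−kt) = 0.6807·0.4378 = 0.2980 mg/L.

0.298 mg/L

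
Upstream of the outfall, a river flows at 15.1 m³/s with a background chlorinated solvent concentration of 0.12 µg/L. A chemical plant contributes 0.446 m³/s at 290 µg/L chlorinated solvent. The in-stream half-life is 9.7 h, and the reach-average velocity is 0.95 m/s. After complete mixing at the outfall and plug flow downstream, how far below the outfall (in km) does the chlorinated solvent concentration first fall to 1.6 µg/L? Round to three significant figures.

79.6 km

Flow-weighted average: C = (15.10·0.1200 + 0.4460·290.0) / 15.55 = 131.2/15.55 = 8.436 µg/L.
Half-life 9.7 h → k = ln 2 / 9.7 = 0.07146 h⁻¹ = 1.715 d⁻¹.
Set 8.436·exp(−k·t) = 1.6 → t = ln(8.436/1.6)/k = 83760 s = 23.27 h.
Distance = v·t = 0.95·83760 = 79570 m = 79.57 km.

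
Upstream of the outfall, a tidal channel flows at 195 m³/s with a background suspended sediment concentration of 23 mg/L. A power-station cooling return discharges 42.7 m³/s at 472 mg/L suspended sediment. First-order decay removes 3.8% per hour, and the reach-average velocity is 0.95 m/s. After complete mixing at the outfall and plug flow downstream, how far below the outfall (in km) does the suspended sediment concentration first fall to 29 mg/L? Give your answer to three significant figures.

112 km

Conservation of mass: C = (195.0·23.00 + 42.70·472.0) / 237.7 = 24640/237.7 = 103.7 mg/L.
3.8%/h lost → k = −ln(1 − 0.038) = 0.03874 h⁻¹.
Set 103.7·exp(−k·t) = 29 → t = ln(103.7/29)/k = 118400 s = 32.88 h.
Distance = v·t = 0.95·118400 = 112400 m = 112.4 km.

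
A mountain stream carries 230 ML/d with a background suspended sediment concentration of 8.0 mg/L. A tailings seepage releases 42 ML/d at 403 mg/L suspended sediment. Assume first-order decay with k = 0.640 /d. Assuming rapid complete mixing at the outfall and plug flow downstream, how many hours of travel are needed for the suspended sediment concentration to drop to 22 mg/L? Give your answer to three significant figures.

42.9 h

Flow-weighted average: C = (230.0·8.000 + 42.00·403.0) / 272.0 = 18770/272.0 = 68.99 mg/L.
68.99·exp(−k·t) = 22 → t = ln(68.99/22)/k = 154300 s = 42.86 h.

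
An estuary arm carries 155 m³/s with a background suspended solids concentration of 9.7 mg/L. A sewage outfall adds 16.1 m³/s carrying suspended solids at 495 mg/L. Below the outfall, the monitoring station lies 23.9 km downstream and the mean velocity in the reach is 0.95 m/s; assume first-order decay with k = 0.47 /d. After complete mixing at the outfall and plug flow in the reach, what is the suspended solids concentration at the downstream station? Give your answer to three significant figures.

After mixing, C = (155.0·9.700 + 16.10·495.0) / 171.1 = 9473/171.1 = 55.37 mg/L.
Travel time t = 23.9·1000 / 0.95 = 25160 s = 6.988 h.
Decay over the reach: 55.37·exp(−kt) = 55.37·0.8721 = 48.28 mg/L.

48.3 mg/L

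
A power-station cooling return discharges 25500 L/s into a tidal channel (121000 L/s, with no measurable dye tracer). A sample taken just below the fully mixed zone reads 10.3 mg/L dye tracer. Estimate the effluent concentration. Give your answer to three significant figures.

59.2 mg/L

Mass balance: 121000·0 + 25500·Cₑ = 146500·10.30
→ Cₑ = (146500·10.30 − 121000·0) / 25500 = 59.17 mg/L.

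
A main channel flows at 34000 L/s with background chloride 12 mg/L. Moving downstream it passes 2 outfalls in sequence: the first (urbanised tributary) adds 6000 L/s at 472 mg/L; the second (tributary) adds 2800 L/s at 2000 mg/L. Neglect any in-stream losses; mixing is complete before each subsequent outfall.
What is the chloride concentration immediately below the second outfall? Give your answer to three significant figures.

Outfall 1: combined Q = 40000 L/s; C = (34000·12.00 + 6000·472.0)/40000 = 81.00 mg/L.
Outfall 2: combined Q = 42800 L/s; C = (40000·81.00 + 2800·2000)/42800 = 206.5 mg/L.

207 mg/L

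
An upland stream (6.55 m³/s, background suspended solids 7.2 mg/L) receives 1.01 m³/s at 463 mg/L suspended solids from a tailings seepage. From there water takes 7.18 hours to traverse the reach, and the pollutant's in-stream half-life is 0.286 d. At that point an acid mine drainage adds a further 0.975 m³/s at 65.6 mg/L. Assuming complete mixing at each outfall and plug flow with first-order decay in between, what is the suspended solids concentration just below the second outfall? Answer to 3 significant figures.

Flow-weighted average: C = (6.550·7.200 + 1.010·463.0) / 7.560 = 514.8/7.560 = 68.09 mg/L; combined flow 7.560 m³/s.
Half-life 0.286 d → k = ln 2 / 0.286 = 2.424 d⁻¹.
Applying C = C₀e^(−kt): 68.09 × 0.4843 = 32.98 mg/L.
Second outfall: C = (7.560·32.98 + 0.9750·65.60)/8.535 = 36.70 mg/L.

36.7 mg/L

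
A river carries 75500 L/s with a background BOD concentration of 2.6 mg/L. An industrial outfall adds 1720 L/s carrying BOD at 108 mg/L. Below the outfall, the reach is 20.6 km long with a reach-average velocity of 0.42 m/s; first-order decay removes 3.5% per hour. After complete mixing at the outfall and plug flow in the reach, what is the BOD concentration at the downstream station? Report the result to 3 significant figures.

3.05 mg/L

Mixed concentration C = ΣQC/ΣQ = (75500·2.600 + 1720·108.0) / 77220 = 382100/77220 = 4.948 mg/L.
Travel time t = 20.6·1000 / 0.42 = 49050 s = 13.62 h.
3.5%/h lost → k = −ln(1 − 0.035) = 0.03563 h⁻¹.
Applying C = C₀e^(−kt): 4.948 × 0.6155 = 3.045 mg/L.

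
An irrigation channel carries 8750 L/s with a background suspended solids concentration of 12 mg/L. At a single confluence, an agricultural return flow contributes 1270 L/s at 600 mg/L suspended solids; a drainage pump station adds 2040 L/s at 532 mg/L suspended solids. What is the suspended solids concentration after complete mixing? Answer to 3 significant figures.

Mixed concentration C = ΣQC/ΣQ = (8750·12.00 + 1270·600.0 + 2040·532.0) / 12060 = 1952000/12060 = 161.9 mg/L.

162 mg/L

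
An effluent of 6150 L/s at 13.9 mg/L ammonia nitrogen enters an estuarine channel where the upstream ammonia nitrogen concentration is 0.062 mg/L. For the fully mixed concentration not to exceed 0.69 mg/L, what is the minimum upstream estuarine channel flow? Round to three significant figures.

Set C_mix = 0.69: (Q·0.06200 + 6150·13.90) / (Q + 6150) = 0.69
→ Q = 6150·(13.90 − 0.69)/(0.69 − 0.06200) = 129400 L/s.

129000 L/s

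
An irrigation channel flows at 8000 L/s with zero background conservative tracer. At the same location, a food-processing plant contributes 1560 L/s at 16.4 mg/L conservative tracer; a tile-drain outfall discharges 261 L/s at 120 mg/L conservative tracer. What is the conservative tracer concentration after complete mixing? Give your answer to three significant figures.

5.79 mg/L

Conservation of mass: C = (8000·0 + 1560·16.40 + 261.0·120.0) / 9821 = 56900/9821 = 5.794 mg/L.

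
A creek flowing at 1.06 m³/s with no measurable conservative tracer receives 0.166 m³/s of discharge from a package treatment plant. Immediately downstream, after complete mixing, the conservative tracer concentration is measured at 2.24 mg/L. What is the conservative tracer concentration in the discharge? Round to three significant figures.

16.5 mg/L

Mass balance: 1.060·0 + 0.1660·Cₑ = 1.226·2.240
→ Cₑ = (1.226·2.240 − 1.060·0) / 0.1660 = 16.54 mg/L.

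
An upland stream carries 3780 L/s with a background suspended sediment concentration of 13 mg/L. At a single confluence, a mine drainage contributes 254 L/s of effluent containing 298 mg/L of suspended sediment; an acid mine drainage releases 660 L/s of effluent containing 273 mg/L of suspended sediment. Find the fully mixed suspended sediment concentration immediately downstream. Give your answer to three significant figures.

65.0 mg/L

Flow-weighted average: C = (3780·13.00 + 254.0·298.0 + 660.0·273.0) / 4694 = 305000/4694 = 64.98 mg/L.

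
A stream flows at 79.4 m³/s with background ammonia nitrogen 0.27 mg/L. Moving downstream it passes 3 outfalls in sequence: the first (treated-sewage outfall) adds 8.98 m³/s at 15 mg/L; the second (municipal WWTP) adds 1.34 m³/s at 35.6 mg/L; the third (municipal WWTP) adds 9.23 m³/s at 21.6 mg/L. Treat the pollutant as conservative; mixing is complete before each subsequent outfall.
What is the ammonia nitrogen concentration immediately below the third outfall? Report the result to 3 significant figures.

4.07 mg/L

Below outfall 1: Q → 88.38 m³/s, C = (79.40·0.2700 + 8.980·15.00)/88.38 = 1.767 mg/L.
Below outfall 2: Q → 89.72 m³/s, C = (88.38·1.767 + 1.340·35.60)/89.72 = 2.272 mg/L.
Below outfall 3: Q → 98.95 m³/s, C = (89.72·2.272 + 9.230·21.60)/98.95 = 4.075 mg/L.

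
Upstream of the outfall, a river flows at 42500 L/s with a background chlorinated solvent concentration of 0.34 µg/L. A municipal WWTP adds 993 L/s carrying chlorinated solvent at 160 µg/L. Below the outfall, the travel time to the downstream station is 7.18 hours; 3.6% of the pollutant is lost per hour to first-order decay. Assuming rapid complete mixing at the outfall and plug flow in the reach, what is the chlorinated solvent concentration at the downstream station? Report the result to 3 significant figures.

3.06 µg/L

Conservation of mass: C = (42500·0.3400 + 993.0·160.0) / 43490 = 173300/43490 = 3.985 µg/L.
3.6%/h lost → k = −ln(1 − 0.036) = 0.03666 h⁻¹.
First-order decay: C = 3.985·exp(−k·t) = 3.985·0.7686 = 3.063 µg/L.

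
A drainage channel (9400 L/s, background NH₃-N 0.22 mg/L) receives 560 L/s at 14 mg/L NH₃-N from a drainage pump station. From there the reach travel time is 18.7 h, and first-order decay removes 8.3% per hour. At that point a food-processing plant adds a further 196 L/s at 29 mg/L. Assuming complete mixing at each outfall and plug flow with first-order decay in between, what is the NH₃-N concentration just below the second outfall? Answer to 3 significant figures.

Conservation of mass: C = (9400·0.2200 + 560.0·14.00) / 9960 = 9908/9960 = 0.9948 mg/L; combined flow 9960 L/s.
8.3%/h lost → k = −ln(1 − 0.083) = 0.08665 h⁻¹.
Decay over the reach: 0.9948·exp(−kt) = 0.9948·0.1978 = 0.1968 mg/L.
Second outfall: C = (9960·0.1968 + 196.0·29.00)/10160 = 0.7527 mg/L.

0.753 mg/L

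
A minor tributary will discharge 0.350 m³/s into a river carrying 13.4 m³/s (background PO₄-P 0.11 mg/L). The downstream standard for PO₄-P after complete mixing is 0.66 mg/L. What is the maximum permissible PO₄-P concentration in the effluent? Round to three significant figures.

21.7 mg/L

At the limit, (Qr·Cr + Qe·Cₑ)/(Qr + Qe) = 0.66:
Cₑ = (13.75·0.66 − 13.40·0.1100) / 0.3500 = 21.72 mg/L.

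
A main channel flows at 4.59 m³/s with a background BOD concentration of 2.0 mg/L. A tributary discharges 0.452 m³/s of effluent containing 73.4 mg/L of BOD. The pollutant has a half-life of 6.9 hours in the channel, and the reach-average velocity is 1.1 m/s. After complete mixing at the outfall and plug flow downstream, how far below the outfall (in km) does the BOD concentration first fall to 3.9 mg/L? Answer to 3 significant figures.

30.2 km

Mixed concentration C = ΣQC/ΣQ = (4.590·2.000 + 0.4520·73.40) / 5.042 = 42.36/5.042 = 8.401 mg/L.
Half-life 6.9 h → k = ln 2 / 6.9 = 0.1005 h⁻¹ = 2.411 d⁻¹.
Set 8.401·exp(−k·t) = 3.9 → t = ln(8.401/3.9)/k = 27500 s = 7.639 h.
Distance = v·t = 1.1·27500 = 30250 m = 30.25 km.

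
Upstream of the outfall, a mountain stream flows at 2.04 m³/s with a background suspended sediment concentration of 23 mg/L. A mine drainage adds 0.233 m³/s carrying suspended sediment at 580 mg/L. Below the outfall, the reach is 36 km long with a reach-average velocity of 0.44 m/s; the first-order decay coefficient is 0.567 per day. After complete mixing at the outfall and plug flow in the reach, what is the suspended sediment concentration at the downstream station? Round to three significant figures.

46.8 mg/L

After mixing, C = (2.040·23.00 + 0.2330·580.0) / 2.273 = 182.1/2.273 = 80.10 mg/L.
Travel time t = 36·1000 / 0.44 = 81820 s = 22.73 h.
After decay, C = 80.10 × e^(−kt) = 80.10 × 0.5845 = 46.82 mg/L.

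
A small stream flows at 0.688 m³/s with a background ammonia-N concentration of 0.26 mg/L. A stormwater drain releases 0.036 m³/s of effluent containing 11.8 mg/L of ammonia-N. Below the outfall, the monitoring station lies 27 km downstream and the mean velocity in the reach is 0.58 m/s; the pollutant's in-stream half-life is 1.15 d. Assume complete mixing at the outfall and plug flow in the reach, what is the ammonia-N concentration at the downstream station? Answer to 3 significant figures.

0.603 mg/L

Flow-weighted average: C = (0.6880·0.2600 + 0.03600·11.80) / 0.7240 = 0.6037/0.7240 = 0.8338 mg/L.
Travel time t = 27·1000 / 0.58 = 46550 s = 12.93 h.
Half-life 1.15 d → k = ln 2 / 1.15 = 0.6027 d⁻¹.
Applying C = C₀e^(−kt): 0.8338 × 0.7227 = 0.6026 mg/L.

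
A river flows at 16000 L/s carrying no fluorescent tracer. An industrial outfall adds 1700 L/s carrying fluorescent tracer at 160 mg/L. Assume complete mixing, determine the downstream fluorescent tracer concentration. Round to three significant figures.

After mixing, C = (16000·0 + 1700·160.0) / 17700 = 272000/17700 = 15.37 mg/L.

15.4 mg/L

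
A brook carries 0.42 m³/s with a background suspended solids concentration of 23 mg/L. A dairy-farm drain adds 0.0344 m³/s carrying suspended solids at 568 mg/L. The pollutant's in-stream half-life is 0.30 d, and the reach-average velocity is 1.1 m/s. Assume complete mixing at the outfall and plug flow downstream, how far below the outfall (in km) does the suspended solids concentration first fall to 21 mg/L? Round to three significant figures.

After mixing, C = (0.4200·23.00 + 0.03440·568.0) / 0.4544 = 29.20/0.4544 = 64.26 mg/L.
Half-life 0.30 d → k = ln 2 / 0.30 = 2.310 d⁻¹.
Set 64.26·exp(−k·t) = 21 → t = ln(64.26/21)/k = 41820 s = 11.62 h.
Distance = v·t = 1.1·41820 = 46000 m = 46.00 km.

46.0 km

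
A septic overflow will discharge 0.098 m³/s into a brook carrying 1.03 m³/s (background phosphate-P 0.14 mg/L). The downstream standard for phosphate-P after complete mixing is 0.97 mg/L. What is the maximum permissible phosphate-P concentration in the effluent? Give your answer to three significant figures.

9.69 mg/L

At the limit, (Qr·Cr + Qe·Cₑ)/(Qr + Qe) = 0.97:
Cₑ = (1.128·0.97 − 1.030·0.1400) / 0.09800 = 9.693 mg/L.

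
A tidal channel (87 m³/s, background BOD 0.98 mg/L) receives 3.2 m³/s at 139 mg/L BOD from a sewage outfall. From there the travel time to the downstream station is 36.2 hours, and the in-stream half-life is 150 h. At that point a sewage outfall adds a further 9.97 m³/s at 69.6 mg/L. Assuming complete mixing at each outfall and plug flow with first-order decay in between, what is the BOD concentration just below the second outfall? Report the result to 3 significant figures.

Mixed concentration C = ΣQC/ΣQ = (87.00·0.9800 + 3.200·139.0) / 90.20 = 530.1/90.20 = 5.876 mg/L; combined flow 90.20 m³/s.
Half-life 150 h → k = ln 2 / 150 = 0.004621 h⁻¹ = 0.1109 d⁻¹.
Decay over the reach: 5.876·exp(−kt) = 5.876·0.8460 = 4.971 mg/L.
Second outfall: C = (90.20·4.971 + 9.970·69.60)/100.2 = 11.40 mg/L.

11.4 mg/L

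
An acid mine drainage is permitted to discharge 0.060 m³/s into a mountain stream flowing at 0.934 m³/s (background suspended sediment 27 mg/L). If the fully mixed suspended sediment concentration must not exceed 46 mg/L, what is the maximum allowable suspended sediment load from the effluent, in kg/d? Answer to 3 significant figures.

1770 kg/d

Mass balance at the limit: 0.9340·27.00 + 0.06000·Cₑ = 0.9940·46 → Cₑ = 341.8 mg/L.
Load = 0.06000 m³/s × 341.8 g/m³ × 86 400 s/d = 1772 kg/d.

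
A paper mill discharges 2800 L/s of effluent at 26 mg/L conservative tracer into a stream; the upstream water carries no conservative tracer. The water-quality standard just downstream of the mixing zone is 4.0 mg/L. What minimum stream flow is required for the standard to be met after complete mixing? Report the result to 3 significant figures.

15400 L/s

Set C_mix = 4.0: (Q·0 + 2800·26.00) / (Q + 2800) = 4.0
→ Q = 2800·(26.00 − 4.0)/(4.0 − 0) = 15400 L/s.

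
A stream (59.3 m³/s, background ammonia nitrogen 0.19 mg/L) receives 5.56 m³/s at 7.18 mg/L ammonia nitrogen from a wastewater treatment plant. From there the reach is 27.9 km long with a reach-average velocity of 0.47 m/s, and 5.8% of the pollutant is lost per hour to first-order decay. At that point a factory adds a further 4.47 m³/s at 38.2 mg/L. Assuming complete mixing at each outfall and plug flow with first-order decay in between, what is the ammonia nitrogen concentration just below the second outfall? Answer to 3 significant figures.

2.74 mg/L

Flow-weighted average: C = (59.30·0.1900 + 5.560·7.180) / 64.86 = 51.19/64.86 = 0.7892 mg/L; combined flow 64.86 m³/s.
Travel time t = 27.9·1000 / 0.47 = 59360 s = 16.49 h.
5.8%/h lost → k = −ln(1 − 0.058) = 0.05975 h⁻¹.
First-order decay: C = 0.7892·exp(−k·t) = 0.7892·0.3733 = 0.2946 mg/L.
At the second outfall, C = (64.86·0.2946 + 4.470·38.20) / (64.86 + 4.470) = 2.739 mg/L.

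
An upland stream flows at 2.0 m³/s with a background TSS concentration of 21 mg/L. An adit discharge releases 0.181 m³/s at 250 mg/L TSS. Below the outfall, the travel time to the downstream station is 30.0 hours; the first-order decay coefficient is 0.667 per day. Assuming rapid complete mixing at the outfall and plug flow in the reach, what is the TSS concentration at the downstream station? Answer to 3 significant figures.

Mass balance: C = (2.000·21.00 + 0.1810·250.0) / 2.181 = 87.25/2.181 = 40.00 mg/L.
After decay, C = 40.00 × e^(−kt) = 40.00 × 0.4344 = 17.38 mg/L.

17.4 mg/L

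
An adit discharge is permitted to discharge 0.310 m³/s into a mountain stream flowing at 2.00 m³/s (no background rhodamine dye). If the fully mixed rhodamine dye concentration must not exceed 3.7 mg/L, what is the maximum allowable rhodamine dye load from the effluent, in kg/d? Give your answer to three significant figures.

738 kg/d

Mass balance at the limit: 2.000·0 + 0.3100·Cₑ = 2.310·3.7 → Cₑ = 27.57 mg/L.
Load = 0.3100 m³/s × 27.57 g/m³ × 86 400 s/d = 738.5 kg/d.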